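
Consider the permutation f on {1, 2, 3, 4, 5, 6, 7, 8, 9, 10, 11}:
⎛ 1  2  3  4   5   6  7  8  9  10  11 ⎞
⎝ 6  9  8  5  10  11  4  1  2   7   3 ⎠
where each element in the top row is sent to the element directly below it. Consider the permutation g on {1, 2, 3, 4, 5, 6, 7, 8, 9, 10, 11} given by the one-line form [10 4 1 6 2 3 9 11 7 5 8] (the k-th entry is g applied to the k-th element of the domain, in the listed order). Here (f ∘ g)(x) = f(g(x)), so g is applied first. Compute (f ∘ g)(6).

8

g(6) = 3, then f(3) = 8; composing gives (f ∘ g)(6) = 8.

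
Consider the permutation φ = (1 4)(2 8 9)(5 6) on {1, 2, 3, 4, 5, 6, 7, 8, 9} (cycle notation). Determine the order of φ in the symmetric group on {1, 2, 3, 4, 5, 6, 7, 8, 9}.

The cycle type of φ is (3, 2, 2, 1, 1).
The order of φ is the least common multiple of its cycle lengths: lcm(3, 2, 2) = 6.

6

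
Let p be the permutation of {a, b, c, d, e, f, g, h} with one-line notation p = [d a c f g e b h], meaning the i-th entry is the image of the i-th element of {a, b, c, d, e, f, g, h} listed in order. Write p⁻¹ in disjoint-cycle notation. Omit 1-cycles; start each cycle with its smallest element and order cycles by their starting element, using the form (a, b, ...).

(a, b, g, e, f, d)

The cycle decomposition of p is (a, d, f, e, g, b).
The inverse reverses every cycle; in canonical form, p⁻¹ = (a, b, g, e, f, d).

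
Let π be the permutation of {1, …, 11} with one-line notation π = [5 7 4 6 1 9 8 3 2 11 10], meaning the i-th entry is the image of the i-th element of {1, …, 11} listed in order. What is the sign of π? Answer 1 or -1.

1

In disjoint-cycle form the cycle lengths are 7, 2, 2.
A cycle is odd iff its length is even; π has 2 even-length cycles, so sgn(π) = (−1)^2 and π is even.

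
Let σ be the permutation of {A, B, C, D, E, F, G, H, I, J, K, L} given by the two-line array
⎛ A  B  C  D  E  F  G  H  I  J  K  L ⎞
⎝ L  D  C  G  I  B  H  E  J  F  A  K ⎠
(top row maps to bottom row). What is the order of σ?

Writing σ as disjoint cycles, the cycle lengths are 8, 3, 1.
The order of σ is the least common multiple of its cycle lengths: lcm(8, 3) = 24.

24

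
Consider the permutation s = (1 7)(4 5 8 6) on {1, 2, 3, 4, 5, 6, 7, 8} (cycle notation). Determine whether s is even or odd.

The cycle lengths are 4, 2, 1, 1.
A cycle of length ℓ contributes ℓ−1 transpositions, so s is a product of 3 + 1 = 4 transpositions — even.

even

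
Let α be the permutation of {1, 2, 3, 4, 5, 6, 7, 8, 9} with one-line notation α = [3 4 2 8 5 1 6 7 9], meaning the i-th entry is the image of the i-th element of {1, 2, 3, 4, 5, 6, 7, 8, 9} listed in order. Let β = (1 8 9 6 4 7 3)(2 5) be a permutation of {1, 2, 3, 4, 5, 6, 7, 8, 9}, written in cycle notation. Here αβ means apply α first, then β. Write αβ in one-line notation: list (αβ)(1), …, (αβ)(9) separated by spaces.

1 7 5 9 2 8 4 3 6

(αβ)(x) = β(α(x)). Computing each image: β(α(1)) = β(3) = 1, β(α(2)) = β(4) = 7, β(α(3)) = β(2) = 5, β(α(4)) = β(8) = 9, β(α(5)) = β(5) = 2, β(α(6)) = β(1) = 8, β(α(7)) = β(6) = 4, β(α(8)) = β(7) = 3, β(α(9)) = β(9) = 6.
Hence αβ = [1 7 5 9 2 8 4 3 6].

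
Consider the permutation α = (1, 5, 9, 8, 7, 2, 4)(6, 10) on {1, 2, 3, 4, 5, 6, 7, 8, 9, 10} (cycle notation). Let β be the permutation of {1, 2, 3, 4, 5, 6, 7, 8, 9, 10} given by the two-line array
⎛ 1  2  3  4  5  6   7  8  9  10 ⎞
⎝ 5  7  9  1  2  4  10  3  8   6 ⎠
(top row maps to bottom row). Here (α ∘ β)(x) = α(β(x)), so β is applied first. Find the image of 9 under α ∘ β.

7

β(9) = 8, then α(8) = 7; composing gives (α ∘ β)(9) = 7.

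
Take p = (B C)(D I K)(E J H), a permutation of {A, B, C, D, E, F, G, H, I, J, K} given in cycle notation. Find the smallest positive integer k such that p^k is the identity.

6

The cycle type of p is (3, 3, 2, 1, 1, 1).
The order is lcm(3, 3, 2) = 6.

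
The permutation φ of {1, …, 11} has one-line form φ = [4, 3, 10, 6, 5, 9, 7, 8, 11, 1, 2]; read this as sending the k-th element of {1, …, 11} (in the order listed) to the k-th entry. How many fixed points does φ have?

3

The fixed points (elements with φ(x) = x) are {5, 7, 8}, so there are 3.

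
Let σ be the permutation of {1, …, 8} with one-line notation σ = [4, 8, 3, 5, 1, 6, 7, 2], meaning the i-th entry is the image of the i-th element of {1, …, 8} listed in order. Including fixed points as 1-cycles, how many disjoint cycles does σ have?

The cycle decomposition is (1, 4, 5)(2, 8)(3)(6)(7), which has 5 cycles (counting 1-cycles).

5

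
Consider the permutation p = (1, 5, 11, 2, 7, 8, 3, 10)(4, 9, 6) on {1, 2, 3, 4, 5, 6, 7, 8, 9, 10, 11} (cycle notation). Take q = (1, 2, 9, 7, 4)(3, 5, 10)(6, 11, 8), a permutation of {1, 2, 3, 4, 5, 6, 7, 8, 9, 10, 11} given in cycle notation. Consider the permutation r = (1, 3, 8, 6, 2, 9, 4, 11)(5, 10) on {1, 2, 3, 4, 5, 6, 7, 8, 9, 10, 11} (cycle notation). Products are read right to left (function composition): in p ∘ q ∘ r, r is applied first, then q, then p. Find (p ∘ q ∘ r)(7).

9

Chase 7: r(7) = 7; q(7) = 4; p(4) = 9. Hence (p ∘ q ∘ r)(7) = 9.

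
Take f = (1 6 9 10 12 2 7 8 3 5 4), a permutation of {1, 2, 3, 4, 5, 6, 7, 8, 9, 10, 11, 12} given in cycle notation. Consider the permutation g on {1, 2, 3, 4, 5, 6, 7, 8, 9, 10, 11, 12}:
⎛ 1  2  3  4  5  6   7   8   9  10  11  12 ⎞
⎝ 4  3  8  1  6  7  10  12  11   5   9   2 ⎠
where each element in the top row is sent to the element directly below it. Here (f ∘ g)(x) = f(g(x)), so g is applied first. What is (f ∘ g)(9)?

11

g(9) = 11, then f(11) = 11; composing gives (f ∘ g)(9) = 11.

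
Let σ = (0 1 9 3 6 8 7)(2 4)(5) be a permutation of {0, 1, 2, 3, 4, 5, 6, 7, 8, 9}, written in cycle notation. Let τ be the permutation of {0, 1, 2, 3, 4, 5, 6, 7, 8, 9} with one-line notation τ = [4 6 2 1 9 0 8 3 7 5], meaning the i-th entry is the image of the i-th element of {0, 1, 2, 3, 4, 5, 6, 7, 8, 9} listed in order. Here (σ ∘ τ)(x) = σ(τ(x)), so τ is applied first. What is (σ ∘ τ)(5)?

1

τ(5) = 0, then σ(0) = 1; composing gives (σ ∘ τ)(5) = 1.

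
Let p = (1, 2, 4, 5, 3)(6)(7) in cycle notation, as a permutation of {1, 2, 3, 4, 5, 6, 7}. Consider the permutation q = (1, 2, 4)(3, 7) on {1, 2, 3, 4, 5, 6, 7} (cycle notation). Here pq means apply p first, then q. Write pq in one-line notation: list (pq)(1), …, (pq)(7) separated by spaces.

(pq)(x) = q(p(x)). Computing each image: q(p(1)) = q(2) = 4, q(p(2)) = q(4) = 1, q(p(3)) = q(1) = 2, q(p(4)) = q(5) = 5, q(p(5)) = q(3) = 7, q(p(6)) = q(6) = 6, q(p(7)) = q(7) = 3.
Hence pq = [4 1 2 5 7 6 3].

4 1 2 5 7 6 3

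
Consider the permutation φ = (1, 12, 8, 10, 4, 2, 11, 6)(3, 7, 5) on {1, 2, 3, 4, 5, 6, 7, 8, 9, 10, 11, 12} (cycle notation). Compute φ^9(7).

7

7 lies in the 3-cycle (3, 7, 5).
On a 3-cycle, φ^3 is the identity, so φ^9 = φ^0 there (9 ≡ 0 mod 3).
So φ^9(7) = 7.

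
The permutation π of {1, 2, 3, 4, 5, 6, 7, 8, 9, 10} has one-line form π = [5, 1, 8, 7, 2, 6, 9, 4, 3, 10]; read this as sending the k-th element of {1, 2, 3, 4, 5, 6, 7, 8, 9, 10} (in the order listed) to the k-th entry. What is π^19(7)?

4

Tracing 7 → 9 → … returns to 7 after 5 steps, so 7 lies in a 5-cycle (3 8 4 7 9).
Since the cycle has length 5, π^19 acts on it the same as π^4 (19 mod 5 = 4).
Stepping 4 places around the cycle: 7 → 9 → 3 → 8 → 4.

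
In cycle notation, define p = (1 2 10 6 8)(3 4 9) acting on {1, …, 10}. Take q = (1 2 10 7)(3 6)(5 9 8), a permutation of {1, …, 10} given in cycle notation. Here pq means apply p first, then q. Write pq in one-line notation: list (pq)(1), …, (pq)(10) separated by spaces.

10 7 4 8 9 5 1 2 6 3

Chase each element through p then q: 1 → 2 → 10; 2 → 10 → 7; 3 → 4 → 4; 4 → 9 → 8; 5 → 5 → 9; 6 → 8 → 5; 7 → 7 → 1; 8 → 1 → 2; 9 → 3 → 6; 10 → 6 → 3.
Collecting the images, pq = [10 7 4 8 9 5 1 2 6 3].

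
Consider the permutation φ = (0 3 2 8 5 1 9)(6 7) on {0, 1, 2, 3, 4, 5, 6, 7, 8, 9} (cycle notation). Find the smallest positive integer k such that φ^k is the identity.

The disjoint cycles have lengths 7, 2, 1.
The order of φ is the least common multiple of its cycle lengths: lcm(7, 2) = 14.

14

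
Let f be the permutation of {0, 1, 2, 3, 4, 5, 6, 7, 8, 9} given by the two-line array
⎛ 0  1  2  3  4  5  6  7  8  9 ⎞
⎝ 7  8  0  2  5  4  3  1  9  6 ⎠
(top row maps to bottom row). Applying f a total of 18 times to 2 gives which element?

Tracing 2 → 0 → … returns to 2 after 8 steps, so 2 lies in an 8-cycle (0, 7, 1, 8, 9, 6, 3, 2).
Powers repeat with period 8 on this cycle, and 18 mod 8 = 2, so f^18(2) = f^2(2).
Stepping 2 places around the cycle: 2 → 0 → 7.

7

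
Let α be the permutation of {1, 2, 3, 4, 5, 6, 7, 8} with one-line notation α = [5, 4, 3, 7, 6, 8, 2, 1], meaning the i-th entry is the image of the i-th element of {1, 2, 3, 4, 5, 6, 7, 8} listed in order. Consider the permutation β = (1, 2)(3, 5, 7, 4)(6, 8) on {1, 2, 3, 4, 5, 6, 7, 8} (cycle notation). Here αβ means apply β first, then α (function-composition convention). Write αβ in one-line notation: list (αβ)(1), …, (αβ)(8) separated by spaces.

For each element, apply β then α: 1 → 2 → 4; 2 → 1 → 5; 3 → 5 → 6; 4 → 3 → 3; 5 → 7 → 2; 6 → 8 → 1; 7 → 4 → 7; 8 → 6 → 8.
So αβ in one-line form is 4 5 6 3 2 1 7 8.

4 5 6 3 2 1 7 8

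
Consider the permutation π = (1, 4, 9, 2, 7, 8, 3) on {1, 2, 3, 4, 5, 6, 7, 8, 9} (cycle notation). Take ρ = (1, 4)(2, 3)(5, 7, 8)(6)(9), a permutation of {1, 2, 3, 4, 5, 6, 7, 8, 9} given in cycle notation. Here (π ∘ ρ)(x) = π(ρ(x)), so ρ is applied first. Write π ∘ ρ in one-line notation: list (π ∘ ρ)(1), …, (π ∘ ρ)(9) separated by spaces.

9 1 7 4 8 6 3 5 2

(π ∘ ρ)(x) = π(ρ(x)). Computing each image: π(ρ(1)) = π(4) = 9, π(ρ(2)) = π(3) = 1, π(ρ(3)) = π(2) = 7, π(ρ(4)) = π(1) = 4, π(ρ(5)) = π(7) = 8, π(ρ(6)) = π(6) = 6, π(ρ(7)) = π(8) = 3, π(ρ(8)) = π(5) = 5, π(ρ(9)) = π(9) = 2.
Hence π ∘ ρ = [9 1 7 4 8 6 3 5 2].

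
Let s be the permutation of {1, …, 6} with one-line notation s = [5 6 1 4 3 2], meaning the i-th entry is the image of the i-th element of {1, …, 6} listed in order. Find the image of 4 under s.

4 is element number 4 of the domain, and entry number 4 of the one-line form is 4, so s(4) = 4.

4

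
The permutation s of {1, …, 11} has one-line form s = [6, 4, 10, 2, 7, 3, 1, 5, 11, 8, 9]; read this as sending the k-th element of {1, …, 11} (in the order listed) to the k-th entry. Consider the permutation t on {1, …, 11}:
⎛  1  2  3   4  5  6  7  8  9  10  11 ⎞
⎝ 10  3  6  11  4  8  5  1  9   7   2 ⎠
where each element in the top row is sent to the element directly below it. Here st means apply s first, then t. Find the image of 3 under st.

First apply s: s(3) = 10, then t(10) = 7. Thus (st)(3) = 7.

7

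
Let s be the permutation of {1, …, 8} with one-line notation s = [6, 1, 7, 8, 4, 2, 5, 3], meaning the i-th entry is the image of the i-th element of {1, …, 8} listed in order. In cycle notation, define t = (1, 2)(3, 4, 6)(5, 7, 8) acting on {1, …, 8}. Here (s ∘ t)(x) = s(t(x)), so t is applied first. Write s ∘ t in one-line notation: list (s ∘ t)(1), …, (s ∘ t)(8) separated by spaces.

Chase each element through t then s: 1 → 2 → 1; 2 → 1 → 6; 3 → 4 → 8; 4 → 6 → 2; 5 → 7 → 5; 6 → 3 → 7; 7 → 8 → 3; 8 → 5 → 4.
Collecting the images, s ∘ t = [1 6 8 2 5 7 3 4].

1 6 8 2 5 7 3 4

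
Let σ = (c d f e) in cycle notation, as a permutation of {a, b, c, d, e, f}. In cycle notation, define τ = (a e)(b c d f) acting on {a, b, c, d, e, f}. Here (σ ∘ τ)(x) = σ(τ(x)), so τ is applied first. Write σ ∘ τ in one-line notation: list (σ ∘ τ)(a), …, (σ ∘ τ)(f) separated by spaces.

Chase each element through τ then σ: a → e → c; b → c → d; c → d → f; d → f → e; e → a → a; f → b → b.
So σ ∘ τ in one-line form is c d f e a b.

c d f e a b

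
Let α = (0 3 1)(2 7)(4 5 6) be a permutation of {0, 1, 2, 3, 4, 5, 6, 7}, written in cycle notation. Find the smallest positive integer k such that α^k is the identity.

The disjoint cycles have lengths 3, 3, 2.
Since disjoint cycles commute, ord(α) = lcm(3, 3, 2) = 6.

6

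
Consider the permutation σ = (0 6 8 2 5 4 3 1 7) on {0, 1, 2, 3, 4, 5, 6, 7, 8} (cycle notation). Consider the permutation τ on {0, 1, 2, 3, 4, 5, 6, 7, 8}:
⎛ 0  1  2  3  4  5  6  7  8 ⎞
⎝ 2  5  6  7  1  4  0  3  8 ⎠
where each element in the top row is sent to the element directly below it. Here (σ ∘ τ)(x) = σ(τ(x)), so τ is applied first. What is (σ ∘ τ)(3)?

0

(σ ∘ τ)(3) = σ(τ(3)). τ(3) = 7, then σ(7) = 0. So (σ ∘ τ)(3) = 0.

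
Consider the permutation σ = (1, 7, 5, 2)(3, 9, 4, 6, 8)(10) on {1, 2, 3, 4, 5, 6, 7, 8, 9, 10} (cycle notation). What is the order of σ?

20

The cycle type of σ is (5, 4, 1).
The order is lcm(5, 4) = 20.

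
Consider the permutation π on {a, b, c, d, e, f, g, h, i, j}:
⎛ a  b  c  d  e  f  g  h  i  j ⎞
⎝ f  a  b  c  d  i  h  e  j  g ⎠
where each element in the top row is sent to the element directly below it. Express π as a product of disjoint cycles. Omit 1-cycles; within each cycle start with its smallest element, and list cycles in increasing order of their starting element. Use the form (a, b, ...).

(a, f, i, j, g, h, e, d, c, b)

From a: a → f → i → j → g → h → e → d → c → b → a, closing the cycle (a, f, i, j, g, h, e, d, c, b).
Repeating from the next unused element and collecting all non-trivial cycles gives (a, f, i, j, g, h, e, d, c, b).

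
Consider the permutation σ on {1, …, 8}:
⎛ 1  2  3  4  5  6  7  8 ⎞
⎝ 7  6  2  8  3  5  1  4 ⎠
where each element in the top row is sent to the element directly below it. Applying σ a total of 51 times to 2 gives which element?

3

Tracing 2 → 6 → … returns to 2 after 4 steps, so 2 lies in a 4-cycle (2 6 5 3).
Powers repeat with period 4 on this cycle, and 51 mod 4 = 3, so σ^51(2) = σ^3(2).
Advancing 3 steps from 2: 2 → 6 → 5 → 3.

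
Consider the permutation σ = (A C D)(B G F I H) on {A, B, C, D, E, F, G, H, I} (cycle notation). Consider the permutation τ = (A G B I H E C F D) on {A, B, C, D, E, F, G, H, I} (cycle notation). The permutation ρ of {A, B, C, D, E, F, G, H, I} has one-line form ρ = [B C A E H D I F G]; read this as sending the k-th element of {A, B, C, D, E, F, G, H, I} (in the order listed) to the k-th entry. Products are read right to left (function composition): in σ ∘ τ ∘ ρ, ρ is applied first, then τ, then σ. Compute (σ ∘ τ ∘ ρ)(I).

Apply the permutations in order: ρ(I) = G, then τ(G) = B, then σ(B) = G. So (σ ∘ τ ∘ ρ)(I) = G.

G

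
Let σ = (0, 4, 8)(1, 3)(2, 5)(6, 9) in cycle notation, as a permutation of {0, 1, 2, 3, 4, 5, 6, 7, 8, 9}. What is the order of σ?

The cycle type of σ is (3, 2, 2, 2, 1).
The order is lcm(3, 2, 2, 2) = 6.

6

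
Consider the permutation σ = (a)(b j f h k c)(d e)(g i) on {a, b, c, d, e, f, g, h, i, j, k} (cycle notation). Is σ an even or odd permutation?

odd

The cycle lengths are 6, 2, 2, 1.
A cycle of length ℓ contributes ℓ−1 transpositions, so σ is a product of 5 + 1 + 1 = 7 transpositions — odd.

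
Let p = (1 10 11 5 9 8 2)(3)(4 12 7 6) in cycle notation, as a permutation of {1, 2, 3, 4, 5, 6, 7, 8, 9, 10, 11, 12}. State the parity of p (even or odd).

odd

The cycle lengths are 7, 4, 1.
A cycle of length ℓ contributes ℓ−1 transpositions, so p is a product of 6 + 3 = 9 transpositions — odd.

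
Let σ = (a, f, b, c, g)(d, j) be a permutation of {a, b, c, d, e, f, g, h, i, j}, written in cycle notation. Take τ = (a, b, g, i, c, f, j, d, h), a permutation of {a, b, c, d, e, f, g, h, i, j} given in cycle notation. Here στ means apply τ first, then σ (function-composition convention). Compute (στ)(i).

g

τ(i) = c, then σ(c) = g; composing gives (στ)(i) = g.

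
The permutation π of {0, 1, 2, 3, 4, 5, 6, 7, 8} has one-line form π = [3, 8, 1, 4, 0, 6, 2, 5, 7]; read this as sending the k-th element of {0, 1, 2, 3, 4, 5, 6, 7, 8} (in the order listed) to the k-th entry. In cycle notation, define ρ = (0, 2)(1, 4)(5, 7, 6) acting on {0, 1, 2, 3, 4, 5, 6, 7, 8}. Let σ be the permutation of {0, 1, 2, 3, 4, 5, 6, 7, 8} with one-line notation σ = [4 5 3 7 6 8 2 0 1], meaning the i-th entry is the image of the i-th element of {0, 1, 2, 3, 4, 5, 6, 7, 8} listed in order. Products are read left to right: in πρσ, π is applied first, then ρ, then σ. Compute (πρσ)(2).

6

Chase 2: π(2) = 1; ρ(1) = 4; σ(4) = 6. Hence (πρσ)(2) = 6.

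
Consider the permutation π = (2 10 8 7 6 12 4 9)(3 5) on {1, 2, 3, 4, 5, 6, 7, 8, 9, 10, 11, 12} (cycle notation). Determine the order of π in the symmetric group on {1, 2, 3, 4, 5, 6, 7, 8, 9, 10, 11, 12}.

8

The disjoint cycles have lengths 8, 2, 1, 1.
Since disjoint cycles commute, ord(π) = lcm(8, 2) = 8.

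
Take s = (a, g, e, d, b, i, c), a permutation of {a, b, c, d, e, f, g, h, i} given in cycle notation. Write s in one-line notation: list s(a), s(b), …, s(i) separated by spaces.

g i a b d f e h c

Reading each image from the cycles: a↦g, b↦i, c↦a, d↦b, e↦d, f↦f, g↦e, h↦h, i↦c.
So the one-line form is g i a b d f e h c.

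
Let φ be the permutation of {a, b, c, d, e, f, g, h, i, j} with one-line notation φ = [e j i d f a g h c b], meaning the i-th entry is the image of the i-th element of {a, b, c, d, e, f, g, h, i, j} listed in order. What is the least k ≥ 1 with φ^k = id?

Writing φ as disjoint cycles, the cycle lengths are 3, 2, 2, 1, 1, 1.
The order is lcm(3, 2, 2) = 6.

6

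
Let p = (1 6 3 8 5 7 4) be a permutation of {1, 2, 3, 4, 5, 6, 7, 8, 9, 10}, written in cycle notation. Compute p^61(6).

4

6 lies in the 7-cycle (1 6 3 8 5 7 4).
Powers repeat with period 7 on this cycle, and 61 mod 7 = 5, so p^61(6) = p^5(6).
Stepping 5 places around the cycle: 6 → 3 → 8 → 5 → 7 → 4.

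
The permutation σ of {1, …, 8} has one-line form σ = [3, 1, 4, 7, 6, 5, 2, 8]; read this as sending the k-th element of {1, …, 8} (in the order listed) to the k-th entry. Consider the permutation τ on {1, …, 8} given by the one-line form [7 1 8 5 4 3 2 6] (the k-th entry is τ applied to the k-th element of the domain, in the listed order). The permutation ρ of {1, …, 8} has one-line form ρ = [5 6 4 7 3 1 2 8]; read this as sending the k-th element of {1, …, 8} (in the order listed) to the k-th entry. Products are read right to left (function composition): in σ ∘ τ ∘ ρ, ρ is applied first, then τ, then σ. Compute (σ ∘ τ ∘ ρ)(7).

3

Chase 7: ρ(7) = 2; τ(2) = 1; σ(1) = 3. Hence (σ ∘ τ ∘ ρ)(7) = 3.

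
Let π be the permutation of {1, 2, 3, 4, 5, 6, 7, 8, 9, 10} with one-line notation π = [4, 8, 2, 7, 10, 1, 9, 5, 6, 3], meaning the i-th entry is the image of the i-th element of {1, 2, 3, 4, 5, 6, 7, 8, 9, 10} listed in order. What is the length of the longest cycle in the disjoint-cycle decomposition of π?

Decomposing into disjoint cycles gives (1 4 7 9 6)(2 8 5 10 3); the longest has length 5.

5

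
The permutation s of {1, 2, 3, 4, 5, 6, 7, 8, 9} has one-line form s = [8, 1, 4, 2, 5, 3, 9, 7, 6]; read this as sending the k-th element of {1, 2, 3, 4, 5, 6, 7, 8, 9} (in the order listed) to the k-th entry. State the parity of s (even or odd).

odd

In disjoint-cycle form the cycle lengths are 8, 1.
A cycle is odd iff its length is even; s has 1 even-length cycle, so sgn(s) = (−1)^1 and s is odd.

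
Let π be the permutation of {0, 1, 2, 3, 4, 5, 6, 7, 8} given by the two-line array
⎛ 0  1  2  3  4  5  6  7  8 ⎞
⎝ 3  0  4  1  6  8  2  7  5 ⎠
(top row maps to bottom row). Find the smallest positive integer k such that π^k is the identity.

The disjoint-cycle form of π has cycle lengths 3, 3, 2, 1.
Since disjoint cycles commute, ord(π) = lcm(3, 3, 2) = 6.

6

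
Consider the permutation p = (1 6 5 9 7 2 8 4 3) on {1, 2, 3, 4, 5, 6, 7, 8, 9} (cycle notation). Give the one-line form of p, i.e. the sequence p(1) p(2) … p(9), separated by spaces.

6 8 1 3 9 5 2 4 7

Reading each image from the cycles: 1→6, 2→8, 3→1, 4→3, 5→9, 6→5, 7→2, 8→4, 9→7.
Listing these in domain order gives 6 8 1 3 9 5 2 4 7.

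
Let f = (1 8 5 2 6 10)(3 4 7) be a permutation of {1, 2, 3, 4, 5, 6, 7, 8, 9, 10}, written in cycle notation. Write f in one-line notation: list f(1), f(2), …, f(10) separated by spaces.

Image by image: 1→8, 2→6, 3→4, 4→7, 5→2, 6→10, 7→3, 8→5, 9→9, 10→1.
Listing these in domain order gives 8 6 4 7 2 10 3 5 9 1.

8 6 4 7 2 10 3 5 9 1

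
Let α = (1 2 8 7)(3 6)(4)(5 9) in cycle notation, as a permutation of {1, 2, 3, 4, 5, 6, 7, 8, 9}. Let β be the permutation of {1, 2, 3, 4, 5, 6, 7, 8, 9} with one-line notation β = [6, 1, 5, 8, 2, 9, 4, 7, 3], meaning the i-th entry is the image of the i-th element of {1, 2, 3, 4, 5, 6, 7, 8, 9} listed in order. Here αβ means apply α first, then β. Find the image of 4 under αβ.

(αβ)(4) = β(α(4)). α(4) = 4, then β(4) = 8. So (αβ)(4) = 8.

8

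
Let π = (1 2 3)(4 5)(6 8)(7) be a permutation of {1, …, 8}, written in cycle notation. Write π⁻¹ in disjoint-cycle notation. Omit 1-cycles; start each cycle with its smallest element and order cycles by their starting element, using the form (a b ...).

(1 3 2)(4 5)(6 8)

The inverse reverses each cycle.
After reversing and putting each cycle's least element first, π⁻¹ = (1 3 2)(4 5)(6 8).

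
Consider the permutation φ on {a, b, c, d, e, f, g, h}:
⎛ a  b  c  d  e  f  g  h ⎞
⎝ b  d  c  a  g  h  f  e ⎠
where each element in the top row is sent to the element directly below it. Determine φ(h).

e

The entry below h in the array is e, so φ(h) = e.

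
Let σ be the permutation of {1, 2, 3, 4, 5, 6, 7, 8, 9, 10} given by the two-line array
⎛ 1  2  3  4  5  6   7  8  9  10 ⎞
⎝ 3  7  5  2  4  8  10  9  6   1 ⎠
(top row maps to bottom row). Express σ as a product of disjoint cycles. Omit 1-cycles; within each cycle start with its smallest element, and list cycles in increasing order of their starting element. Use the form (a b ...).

(1 3 5 4 2 7 10)(6 8 9)

Start at 1 and follow images: 1 → 3 → 5 → 4 → 2 → 7 → 10 → 1, giving the cycle (1 3 5 4 2 7 10).
Repeating from the next unused element and collecting all non-trivial cycles gives (1 3 5 4 2 7 10)(6 8 9).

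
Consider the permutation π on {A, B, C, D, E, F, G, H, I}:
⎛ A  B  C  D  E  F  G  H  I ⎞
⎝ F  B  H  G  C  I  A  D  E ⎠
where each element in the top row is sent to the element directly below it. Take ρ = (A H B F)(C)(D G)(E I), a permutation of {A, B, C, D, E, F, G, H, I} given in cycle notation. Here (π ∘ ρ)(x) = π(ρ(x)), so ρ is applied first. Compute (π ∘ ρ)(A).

First apply ρ: ρ(A) = H, then π(H) = D. Thus (π ∘ ρ)(A) = D.

D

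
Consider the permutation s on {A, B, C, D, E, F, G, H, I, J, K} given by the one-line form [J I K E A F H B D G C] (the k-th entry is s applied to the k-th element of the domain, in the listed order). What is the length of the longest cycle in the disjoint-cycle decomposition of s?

8

Decomposing into disjoint cycles gives (A, J, G, H, B, I, D, E)(C, K); the longest has length 8.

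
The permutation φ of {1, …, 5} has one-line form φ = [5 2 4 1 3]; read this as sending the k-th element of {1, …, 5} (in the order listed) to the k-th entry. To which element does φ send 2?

2

2 is element number 2 of the domain, and entry number 2 of the one-line form is 2, so φ(2) = 2.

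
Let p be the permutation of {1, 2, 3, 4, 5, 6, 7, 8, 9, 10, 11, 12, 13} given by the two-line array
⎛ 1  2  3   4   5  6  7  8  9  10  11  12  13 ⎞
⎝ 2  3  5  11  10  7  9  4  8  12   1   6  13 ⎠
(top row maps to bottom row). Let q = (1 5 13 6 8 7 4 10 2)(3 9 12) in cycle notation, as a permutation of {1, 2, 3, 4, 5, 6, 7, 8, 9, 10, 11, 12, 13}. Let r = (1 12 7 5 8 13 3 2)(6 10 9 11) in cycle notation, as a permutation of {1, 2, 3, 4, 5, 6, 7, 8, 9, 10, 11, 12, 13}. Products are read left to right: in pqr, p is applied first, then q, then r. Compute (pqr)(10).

Chase 10: p(10) = 12; q(12) = 3; r(3) = 2. Hence (pqr)(10) = 2.

2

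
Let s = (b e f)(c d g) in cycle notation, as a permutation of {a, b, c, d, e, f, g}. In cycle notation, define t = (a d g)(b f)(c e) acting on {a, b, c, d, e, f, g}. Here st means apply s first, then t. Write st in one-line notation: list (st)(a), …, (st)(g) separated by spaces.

For each element, apply s then t: a → a → d; b → e → c; c → d → g; d → g → a; e → f → b; f → b → f; g → c → e.
So st in one-line form is d c g a b f e.

d c g a b f e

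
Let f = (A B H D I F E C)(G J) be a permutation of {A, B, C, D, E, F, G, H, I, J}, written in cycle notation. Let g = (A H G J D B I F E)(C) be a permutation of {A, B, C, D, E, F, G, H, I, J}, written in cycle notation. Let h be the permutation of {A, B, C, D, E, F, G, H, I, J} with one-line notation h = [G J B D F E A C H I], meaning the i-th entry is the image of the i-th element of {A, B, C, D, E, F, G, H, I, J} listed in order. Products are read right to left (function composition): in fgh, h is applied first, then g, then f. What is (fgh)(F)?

Chase F: h(F) = E; g(E) = A; f(A) = B. Hence (fgh)(F) = B.

B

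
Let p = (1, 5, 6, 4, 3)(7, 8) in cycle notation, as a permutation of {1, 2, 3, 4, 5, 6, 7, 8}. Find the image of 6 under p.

In the cycle (1, 5, 6, 4, 3), 6 is followed by 4, so p(6) = 4.

4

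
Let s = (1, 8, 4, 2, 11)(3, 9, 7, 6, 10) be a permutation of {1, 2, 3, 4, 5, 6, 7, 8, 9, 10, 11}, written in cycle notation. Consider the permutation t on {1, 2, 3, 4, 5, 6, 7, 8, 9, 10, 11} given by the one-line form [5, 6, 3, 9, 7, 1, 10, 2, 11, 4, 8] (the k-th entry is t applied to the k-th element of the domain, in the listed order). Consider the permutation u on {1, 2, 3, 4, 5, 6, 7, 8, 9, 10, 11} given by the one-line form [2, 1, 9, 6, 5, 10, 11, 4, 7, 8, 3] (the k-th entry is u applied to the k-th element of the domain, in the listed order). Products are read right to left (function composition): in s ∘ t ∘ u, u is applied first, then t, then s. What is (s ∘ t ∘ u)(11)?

9

Chase 11: u(11) = 3; t(3) = 3; s(3) = 9. Hence (s ∘ t ∘ u)(11) = 9.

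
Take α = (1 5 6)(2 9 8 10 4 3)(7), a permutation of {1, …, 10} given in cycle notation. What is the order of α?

The cycle type of α is (6, 3, 1).
The order of α is the least common multiple of its cycle lengths: lcm(6, 3) = 6.

6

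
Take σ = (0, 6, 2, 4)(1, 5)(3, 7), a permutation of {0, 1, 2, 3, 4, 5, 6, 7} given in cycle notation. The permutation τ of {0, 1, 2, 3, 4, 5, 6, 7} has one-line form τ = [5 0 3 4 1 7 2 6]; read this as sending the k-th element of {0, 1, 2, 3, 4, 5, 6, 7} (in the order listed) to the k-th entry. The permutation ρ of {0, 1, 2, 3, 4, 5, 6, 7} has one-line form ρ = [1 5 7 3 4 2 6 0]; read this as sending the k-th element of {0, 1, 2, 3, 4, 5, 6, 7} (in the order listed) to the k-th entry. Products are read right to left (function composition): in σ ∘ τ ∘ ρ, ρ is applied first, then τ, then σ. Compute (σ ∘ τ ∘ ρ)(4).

5

Chase 4: ρ(4) = 4; τ(4) = 1; σ(1) = 5. Hence (σ ∘ τ ∘ ρ)(4) = 5.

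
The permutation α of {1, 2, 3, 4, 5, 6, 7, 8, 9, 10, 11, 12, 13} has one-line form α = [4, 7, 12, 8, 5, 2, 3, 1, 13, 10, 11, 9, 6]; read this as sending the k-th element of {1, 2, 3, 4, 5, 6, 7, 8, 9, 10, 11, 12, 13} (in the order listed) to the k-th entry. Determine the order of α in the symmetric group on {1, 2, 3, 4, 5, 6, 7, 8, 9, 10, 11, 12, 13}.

21

Writing α as disjoint cycles, the cycle lengths are 7, 3, 1, 1, 1.
Since disjoint cycles commute, ord(α) = lcm(7, 3) = 21.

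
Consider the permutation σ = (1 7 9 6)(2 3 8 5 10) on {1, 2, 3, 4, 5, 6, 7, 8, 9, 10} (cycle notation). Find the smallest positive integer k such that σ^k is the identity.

The cycle type of σ is (5, 4, 1).
The order of σ is the least common multiple of its cycle lengths: lcm(5, 4) = 20.

20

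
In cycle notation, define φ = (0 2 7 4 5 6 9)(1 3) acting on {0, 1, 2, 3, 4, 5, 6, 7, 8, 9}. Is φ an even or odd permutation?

The cycle lengths are 7, 2, 1.
A cycle is odd iff its length is even; φ has 1 even-length cycle, so sgn(φ) = (−1)^1 and φ is odd.

odd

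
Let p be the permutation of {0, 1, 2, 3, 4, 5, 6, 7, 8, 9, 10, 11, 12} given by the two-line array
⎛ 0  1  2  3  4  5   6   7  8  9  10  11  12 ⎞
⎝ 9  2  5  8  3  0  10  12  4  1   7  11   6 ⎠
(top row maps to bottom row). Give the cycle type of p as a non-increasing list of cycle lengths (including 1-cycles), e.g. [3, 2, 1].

The disjoint cycles are (0 9 1 2 5)(3 8 4)(6 10 7 12)(11), with lengths 5, 4, 3, 1 in non-increasing order.

[5, 4, 3, 1]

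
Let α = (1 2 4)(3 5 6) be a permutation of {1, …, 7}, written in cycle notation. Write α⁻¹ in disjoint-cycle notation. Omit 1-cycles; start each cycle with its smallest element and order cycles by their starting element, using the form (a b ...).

(1 4 2)(3 6 5)

If α sends a → b within a cycle, α⁻¹ sends b → a; equivalently, reverse each cycle.
After reversing and putting each cycle's least element first, α⁻¹ = (1 4 2)(3 6 5).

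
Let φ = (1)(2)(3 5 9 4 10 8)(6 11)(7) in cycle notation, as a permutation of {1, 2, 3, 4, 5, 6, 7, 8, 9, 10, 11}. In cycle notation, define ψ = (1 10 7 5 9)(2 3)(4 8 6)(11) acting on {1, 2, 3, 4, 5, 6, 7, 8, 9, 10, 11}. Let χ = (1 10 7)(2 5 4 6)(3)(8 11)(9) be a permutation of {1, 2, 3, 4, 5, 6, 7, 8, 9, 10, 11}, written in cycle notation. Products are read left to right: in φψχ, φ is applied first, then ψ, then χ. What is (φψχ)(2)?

Apply the permutations in order: φ(2) = 2, then ψ(2) = 3, then χ(3) = 3. So (φψχ)(2) = 3.

3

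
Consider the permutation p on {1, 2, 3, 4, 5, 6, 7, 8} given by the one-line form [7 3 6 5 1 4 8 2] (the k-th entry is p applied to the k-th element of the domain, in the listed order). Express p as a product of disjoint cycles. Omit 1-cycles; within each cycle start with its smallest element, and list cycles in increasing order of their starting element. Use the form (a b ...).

Iterating p from 1 gives 1 → 7 → 8 → 2 → 3 → 6 → 4 → 5 → 1; that is the 8-cycle (1 7 8 2 3 6 4 5).
Continuing from each remaining unvisited element yields (1 7 8 2 3 6 4 5).

(1 7 8 2 3 6 4 5)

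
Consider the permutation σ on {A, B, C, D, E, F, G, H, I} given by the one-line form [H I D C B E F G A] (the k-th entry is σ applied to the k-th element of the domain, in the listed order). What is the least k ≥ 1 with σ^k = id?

14

The disjoint-cycle form of σ has cycle lengths 7, 2.
Since disjoint cycles commute, ord(σ) = lcm(7, 2) = 14.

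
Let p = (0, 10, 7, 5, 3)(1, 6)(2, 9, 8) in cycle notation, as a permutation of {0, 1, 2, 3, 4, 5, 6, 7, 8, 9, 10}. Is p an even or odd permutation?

odd

The cycle lengths are 5, 3, 2, 1.
A cycle of length ℓ contributes ℓ−1 transpositions, so p is a product of 4 + 2 + 1 = 7 transpositions — odd.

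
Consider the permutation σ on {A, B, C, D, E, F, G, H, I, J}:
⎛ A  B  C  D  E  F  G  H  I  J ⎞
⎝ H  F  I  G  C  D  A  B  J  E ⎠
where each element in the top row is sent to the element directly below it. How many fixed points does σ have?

0

No element satisfies σ(x) = x, so there are 0 fixed points.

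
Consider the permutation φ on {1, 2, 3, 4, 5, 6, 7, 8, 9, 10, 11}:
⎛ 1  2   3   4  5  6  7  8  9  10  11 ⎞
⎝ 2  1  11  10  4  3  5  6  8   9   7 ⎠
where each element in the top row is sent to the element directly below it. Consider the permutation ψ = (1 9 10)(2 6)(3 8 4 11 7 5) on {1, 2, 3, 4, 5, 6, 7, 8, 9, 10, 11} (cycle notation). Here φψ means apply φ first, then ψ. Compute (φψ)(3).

7

First apply φ: φ(3) = 11, then ψ(11) = 7. Thus (φψ)(3) = 7.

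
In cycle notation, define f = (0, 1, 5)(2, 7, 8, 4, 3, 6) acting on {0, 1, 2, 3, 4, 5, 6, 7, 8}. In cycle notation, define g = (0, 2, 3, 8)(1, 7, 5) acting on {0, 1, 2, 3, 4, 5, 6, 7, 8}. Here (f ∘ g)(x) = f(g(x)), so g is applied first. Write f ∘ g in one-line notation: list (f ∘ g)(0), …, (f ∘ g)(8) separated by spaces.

Chase each element through g then f: 0 → 2 → 7; 1 → 7 → 8; 2 → 3 → 6; 3 → 8 → 4; 4 → 4 → 3; 5 → 1 → 5; 6 → 6 → 2; 7 → 5 → 0; 8 → 0 → 1.
Collecting the images, f ∘ g = [7 8 6 4 3 5 2 0 1].

7 8 6 4 3 5 2 0 1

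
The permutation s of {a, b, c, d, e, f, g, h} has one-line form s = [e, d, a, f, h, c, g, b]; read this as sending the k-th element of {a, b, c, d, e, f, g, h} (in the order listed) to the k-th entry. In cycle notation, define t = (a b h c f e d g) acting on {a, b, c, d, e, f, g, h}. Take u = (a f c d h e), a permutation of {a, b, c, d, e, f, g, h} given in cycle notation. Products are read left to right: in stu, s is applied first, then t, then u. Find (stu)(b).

(stu)(b) = u(t(s(b))). s(b) = d, then t(d) = g, then u(g) = g, so the result is g.

g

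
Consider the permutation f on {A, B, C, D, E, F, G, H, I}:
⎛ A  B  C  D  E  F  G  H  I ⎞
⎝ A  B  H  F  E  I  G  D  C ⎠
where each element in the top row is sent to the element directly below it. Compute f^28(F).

Tracing F → I → … returns to F after 5 steps, so F lies in a 5-cycle (C, H, D, F, I).
On a 5-cycle, f^5 is the identity, so f^28 = f^3 there (28 ≡ 3 mod 5).
Advancing 3 steps from F: F → I → C → H.

H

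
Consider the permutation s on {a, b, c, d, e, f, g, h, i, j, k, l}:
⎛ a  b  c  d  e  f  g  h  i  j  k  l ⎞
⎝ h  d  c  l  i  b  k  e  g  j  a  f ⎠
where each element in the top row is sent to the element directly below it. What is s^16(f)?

Tracing f → b → … returns to f after 4 steps, so f lies in a 4-cycle (b d l f).
Since the cycle has length 4, s^16 acts on it the same as s^0 (16 mod 4 = 0).
So s^16(f) = f.

f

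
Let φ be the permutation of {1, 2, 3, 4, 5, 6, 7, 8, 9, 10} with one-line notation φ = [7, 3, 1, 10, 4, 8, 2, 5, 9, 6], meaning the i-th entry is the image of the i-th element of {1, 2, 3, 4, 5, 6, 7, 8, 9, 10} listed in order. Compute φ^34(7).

Tracing 7 → 2 → … returns to 7 after 4 steps, so 7 lies in a 4-cycle (1, 7, 2, 3).
Powers repeat with period 4 on this cycle, and 34 mod 4 = 2, so φ^34(7) = φ^2(7).
Stepping 2 places around the cycle: 7 → 2 → 3.

3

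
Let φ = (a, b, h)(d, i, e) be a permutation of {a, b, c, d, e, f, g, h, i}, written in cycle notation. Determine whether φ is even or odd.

even

The cycle lengths are 3, 3, 1, 1, 1.
A cycle is odd iff its length is even; φ has 0 even-length cycles, so sgn(φ) = (−1)^0 and φ is even.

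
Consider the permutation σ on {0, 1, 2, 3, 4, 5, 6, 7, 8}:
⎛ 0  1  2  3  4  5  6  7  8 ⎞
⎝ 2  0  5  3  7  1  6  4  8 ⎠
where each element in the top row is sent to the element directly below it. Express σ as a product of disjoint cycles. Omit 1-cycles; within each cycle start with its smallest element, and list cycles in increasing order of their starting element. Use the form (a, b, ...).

Start at 0 and follow images: 0 → 2 → 5 → 1 → 0, giving the cycle (0, 2, 5, 1).
Repeating from the next unused element and collecting all non-trivial cycles gives (0, 2, 5, 1)(4, 7).

(0, 2, 5, 1)(4, 7)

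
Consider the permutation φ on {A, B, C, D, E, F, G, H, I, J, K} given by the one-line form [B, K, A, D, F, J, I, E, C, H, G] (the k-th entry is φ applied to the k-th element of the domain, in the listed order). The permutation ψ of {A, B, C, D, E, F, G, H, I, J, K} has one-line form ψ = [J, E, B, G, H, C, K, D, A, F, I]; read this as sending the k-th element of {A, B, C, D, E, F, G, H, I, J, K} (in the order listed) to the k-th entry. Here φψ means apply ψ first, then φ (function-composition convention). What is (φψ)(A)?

H

First apply ψ: ψ(A) = J, then φ(J) = H. Thus (φψ)(A) = H.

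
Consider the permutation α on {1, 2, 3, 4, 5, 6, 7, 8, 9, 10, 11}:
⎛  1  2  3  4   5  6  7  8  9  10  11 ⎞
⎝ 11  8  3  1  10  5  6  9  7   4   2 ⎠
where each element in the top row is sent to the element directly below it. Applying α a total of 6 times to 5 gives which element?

Tracing 5 → 10 → … returns to 5 after 10 steps, so 5 lies in a 10-cycle (1 11 2 8 9 7 6 5 10 4).
Stepping 6 places around the cycle: 5 → 10 → 4 → 1 → 11 → 2 → 8.

8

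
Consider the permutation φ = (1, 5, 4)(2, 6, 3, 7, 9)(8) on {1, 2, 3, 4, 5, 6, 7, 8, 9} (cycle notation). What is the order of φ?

The cycle type of φ is (5, 3, 1).
The order is lcm(5, 3) = 15.

15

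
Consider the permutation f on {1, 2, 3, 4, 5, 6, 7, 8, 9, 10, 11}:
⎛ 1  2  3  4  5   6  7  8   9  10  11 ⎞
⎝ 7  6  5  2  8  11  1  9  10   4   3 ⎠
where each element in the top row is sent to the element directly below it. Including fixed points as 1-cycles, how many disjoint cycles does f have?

The cycle decomposition is (1 7)(2 6 11 3 5 8 9 10 4), which has 2 cycles (counting 1-cycles).

2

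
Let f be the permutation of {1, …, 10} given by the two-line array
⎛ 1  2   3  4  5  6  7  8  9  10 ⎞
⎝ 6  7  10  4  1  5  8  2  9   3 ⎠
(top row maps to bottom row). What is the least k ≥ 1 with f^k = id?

Writing f as disjoint cycles, the cycle lengths are 3, 3, 2, 1, 1.
The order is lcm(3, 3, 2) = 6.

6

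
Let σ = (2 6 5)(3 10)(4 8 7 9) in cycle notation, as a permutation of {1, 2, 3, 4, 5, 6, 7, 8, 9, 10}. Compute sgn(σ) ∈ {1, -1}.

The cycle lengths are 4, 3, 2, 1.
A cycle is odd iff its length is even; σ has 2 even-length cycles, so sgn(σ) = (−1)^2 and σ is even.

1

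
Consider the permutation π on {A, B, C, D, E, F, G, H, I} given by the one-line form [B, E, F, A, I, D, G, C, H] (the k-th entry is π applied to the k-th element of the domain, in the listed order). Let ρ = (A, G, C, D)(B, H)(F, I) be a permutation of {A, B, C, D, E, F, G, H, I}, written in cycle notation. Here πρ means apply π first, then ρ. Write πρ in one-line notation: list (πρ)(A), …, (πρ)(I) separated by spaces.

H E I G F A C D B

Chase each element through π then ρ: A → B → H; B → E → E; C → F → I; D → A → G; E → I → F; F → D → A; G → G → C; H → C → D; I → H → B.
Collecting the images, πρ = [H E I G F A C D B].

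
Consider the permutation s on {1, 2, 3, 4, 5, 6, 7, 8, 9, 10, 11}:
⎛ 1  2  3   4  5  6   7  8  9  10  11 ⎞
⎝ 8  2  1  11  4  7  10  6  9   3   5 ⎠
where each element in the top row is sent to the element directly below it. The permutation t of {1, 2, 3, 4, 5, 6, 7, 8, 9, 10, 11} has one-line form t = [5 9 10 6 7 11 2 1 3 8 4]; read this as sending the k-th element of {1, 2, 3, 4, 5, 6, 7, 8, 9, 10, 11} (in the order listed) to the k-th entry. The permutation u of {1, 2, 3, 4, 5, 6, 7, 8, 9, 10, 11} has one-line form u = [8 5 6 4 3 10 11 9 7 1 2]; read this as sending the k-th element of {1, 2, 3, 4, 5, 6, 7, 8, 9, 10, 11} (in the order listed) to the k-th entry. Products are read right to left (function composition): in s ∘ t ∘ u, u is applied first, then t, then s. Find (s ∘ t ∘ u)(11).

9

Apply the permutations in order: u(11) = 2, then t(2) = 9, then s(9) = 9. So (s ∘ t ∘ u)(11) = 9.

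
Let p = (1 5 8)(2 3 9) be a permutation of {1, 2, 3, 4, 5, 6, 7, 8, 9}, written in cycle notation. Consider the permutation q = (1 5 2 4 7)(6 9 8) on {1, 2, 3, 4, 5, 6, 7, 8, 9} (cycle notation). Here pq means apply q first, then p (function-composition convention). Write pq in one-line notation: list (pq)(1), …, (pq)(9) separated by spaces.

Chase each element through q then p: 1 → 5 → 8; 2 → 4 → 4; 3 → 3 → 9; 4 → 7 → 7; 5 → 2 → 3; 6 → 9 → 2; 7 → 1 → 5; 8 → 6 → 6; 9 → 8 → 1.
Collecting the images, pq = [8 4 9 7 3 2 5 6 1].

8 4 9 7 3 2 5 6 1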